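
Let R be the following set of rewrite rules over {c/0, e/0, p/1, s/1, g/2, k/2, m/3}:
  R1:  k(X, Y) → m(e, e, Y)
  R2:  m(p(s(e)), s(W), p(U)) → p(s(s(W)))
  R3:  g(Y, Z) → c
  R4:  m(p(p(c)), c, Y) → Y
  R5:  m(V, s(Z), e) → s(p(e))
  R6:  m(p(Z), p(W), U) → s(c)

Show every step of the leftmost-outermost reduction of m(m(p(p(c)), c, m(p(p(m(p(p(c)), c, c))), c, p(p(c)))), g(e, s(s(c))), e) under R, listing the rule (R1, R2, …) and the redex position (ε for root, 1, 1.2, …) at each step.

e

1. m(m(p(p(c)), c, m(p(p(m(p(p(c)), c, c))), c, p(p(c)))), g(e, s(s(c))), e)  →  m(m(p(p(m(p(p(c)), c, c))), c, p(p(c))), g(e, s(s(c))), e)   [R4 at 1]
2. m(m(p(p(m(p(p(c)), c, c))), c, p(p(c))), g(e, s(s(c))), e)  →  m(m(p(p(c)), c, p(p(c))), g(e, s(s(c))), e)   [R4 at 1.1.1.1]
3. m(m(p(p(c)), c, p(p(c))), g(e, s(s(c))), e)  →  m(p(p(c)), g(e, s(s(c))), e)   [R4 at 1]
4. m(p(p(c)), g(e, s(s(c))), e)  →  m(p(p(c)), c, e)   [R3 at 2]
5. m(p(p(c)), c, e)  →  e   [R4 at ε]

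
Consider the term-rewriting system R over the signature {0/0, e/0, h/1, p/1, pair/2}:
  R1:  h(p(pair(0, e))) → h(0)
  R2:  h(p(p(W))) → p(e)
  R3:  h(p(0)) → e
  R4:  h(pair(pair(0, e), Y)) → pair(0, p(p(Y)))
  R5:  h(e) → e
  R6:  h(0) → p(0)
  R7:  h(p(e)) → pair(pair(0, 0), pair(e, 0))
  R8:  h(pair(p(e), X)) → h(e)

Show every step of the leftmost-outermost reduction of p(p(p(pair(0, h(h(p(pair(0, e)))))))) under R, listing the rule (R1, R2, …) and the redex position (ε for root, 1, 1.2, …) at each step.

p(p(p(pair(0, e))))

1. p(p(p(pair(0, h(h(p(pair(0, e))))))))  →  p(p(p(pair(0, h(h(0))))))   [R1 at 1.1.1.2.1]
2. p(p(p(pair(0, h(h(0))))))  →  p(p(p(pair(0, h(p(0))))))   [R6 at 1.1.1.2.1]
3. p(p(p(pair(0, h(p(0))))))  →  p(p(p(pair(0, e))))   [R3 at 1.1.1.2]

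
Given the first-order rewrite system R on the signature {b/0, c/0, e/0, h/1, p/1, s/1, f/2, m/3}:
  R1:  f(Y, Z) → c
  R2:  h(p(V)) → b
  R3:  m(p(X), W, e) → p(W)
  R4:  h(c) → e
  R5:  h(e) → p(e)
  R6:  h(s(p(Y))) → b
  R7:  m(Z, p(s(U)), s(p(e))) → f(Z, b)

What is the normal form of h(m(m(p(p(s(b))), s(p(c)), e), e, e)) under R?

1. h(m(m(p(p(s(b))), s(p(c)), e), e, e))  →  h(m(p(s(p(c))), e, e))   [R3 at 1.1]
2. h(m(p(s(p(c))), e, e))  →  h(p(e))   [R3 at 1]
3. h(p(e))  →  b   [R2 at ε]

b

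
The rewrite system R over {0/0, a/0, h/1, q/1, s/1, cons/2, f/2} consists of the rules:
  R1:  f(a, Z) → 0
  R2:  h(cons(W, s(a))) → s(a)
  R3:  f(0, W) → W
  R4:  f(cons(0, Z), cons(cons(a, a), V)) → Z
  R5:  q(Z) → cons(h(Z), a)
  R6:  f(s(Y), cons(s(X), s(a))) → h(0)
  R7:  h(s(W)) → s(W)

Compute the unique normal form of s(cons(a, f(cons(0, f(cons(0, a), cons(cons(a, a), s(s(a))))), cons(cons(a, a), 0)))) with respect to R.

s(cons(a, a))

1. s(cons(a, f(cons(0, f(cons(0, a), cons(cons(a, a), s(s(a))))), cons(cons(a, a), 0))))  →  s(cons(a, f(cons(0, a), cons(cons(a, a), s(s(a))))))   [R4 at 1.2]
2. s(cons(a, f(cons(0, a), cons(cons(a, a), s(s(a))))))  →  s(cons(a, a))   [R4 at 1.2]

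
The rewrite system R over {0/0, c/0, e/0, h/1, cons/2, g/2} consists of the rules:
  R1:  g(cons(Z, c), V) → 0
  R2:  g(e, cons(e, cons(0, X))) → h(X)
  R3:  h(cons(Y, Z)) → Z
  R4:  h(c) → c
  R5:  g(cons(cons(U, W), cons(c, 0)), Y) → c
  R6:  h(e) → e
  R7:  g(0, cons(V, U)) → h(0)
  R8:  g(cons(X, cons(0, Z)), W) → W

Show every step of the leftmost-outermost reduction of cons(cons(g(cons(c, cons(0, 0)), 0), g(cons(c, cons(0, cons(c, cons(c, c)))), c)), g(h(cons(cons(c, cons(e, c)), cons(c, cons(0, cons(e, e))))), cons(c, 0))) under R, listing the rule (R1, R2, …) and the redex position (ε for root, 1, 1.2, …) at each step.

1. cons(cons(g(cons(c, cons(0, 0)), 0), g(cons(c, cons(0, cons(c, cons(c, c)))), c)), g(h(cons(cons(c, cons(e, c)), cons(c, cons(0, cons(e, e))))), cons(c, 0)))  →  cons(cons(0, g(cons(c, cons(0, cons(c, cons(c, c)))), c)), g(h(cons(cons(c, cons(e, c)), cons(c, cons(0, cons(e, e))))), cons(c, 0)))   [R8 at 1.1]
2. cons(cons(0, g(cons(c, cons(0, cons(c, cons(c, c)))), c)), g(h(cons(cons(c, cons(e, c)), cons(c, cons(0, cons(e, e))))), cons(c, 0)))  →  cons(cons(0, c), g(h(cons(cons(c, cons(e, c)), cons(c, cons(0, cons(e, e))))), cons(c, 0)))   [R8 at 1.2]
3. cons(cons(0, c), g(h(cons(cons(c, cons(e, c)), cons(c, cons(0, cons(e, e))))), cons(c, 0)))  →  cons(cons(0, c), g(cons(c, cons(0, cons(e, e))), cons(c, 0)))   [R3 at 2.1]
4. cons(cons(0, c), g(cons(c, cons(0, cons(e, e))), cons(c, 0)))  →  cons(cons(0, c), cons(c, 0))   [R8 at 2]

cons(cons(0, c), cons(c, 0))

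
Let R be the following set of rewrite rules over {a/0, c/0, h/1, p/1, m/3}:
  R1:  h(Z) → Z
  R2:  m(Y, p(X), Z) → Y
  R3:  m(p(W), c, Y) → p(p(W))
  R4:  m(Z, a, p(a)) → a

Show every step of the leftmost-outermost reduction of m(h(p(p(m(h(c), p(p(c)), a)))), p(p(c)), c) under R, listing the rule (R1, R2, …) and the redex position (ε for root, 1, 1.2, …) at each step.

p(p(c))

1. m(h(p(p(m(h(c), p(p(c)), a)))), p(p(c)), c)  →  h(p(p(m(h(c), p(p(c)), a))))   [R2 at ε]
2. h(p(p(m(h(c), p(p(c)), a))))  →  p(p(m(h(c), p(p(c)), a)))   [R1 at ε]
3. p(p(m(h(c), p(p(c)), a)))  →  p(p(h(c)))   [R2 at 1.1]
4. p(p(h(c)))  →  p(p(c))   [R1 at 1.1]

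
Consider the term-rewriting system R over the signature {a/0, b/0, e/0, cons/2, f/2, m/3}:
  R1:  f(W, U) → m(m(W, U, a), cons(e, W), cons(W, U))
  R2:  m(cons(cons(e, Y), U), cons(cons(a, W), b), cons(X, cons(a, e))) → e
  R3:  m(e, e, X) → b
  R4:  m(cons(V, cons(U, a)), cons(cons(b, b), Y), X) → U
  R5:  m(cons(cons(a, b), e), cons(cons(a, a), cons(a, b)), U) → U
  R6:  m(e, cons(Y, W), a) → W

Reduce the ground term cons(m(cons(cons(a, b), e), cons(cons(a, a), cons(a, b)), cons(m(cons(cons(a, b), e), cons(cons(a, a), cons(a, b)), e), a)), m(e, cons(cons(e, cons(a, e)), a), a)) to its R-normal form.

cons(cons(e, a), a)

1. cons(m(cons(cons(a, b), e), cons(cons(a, a), cons(a, b)), cons(m(cons(cons(a, b), e), cons(cons(a, a), cons(a, b)), e), a)), m(e, cons(cons(e, cons(a, e)), a), a))  →  cons(cons(m(cons(cons(a, b), e), cons(cons(a, a), cons(a, b)), e), a), m(e, cons(cons(e, cons(a, e)), a), a))   [R5 at 1]
2. cons(cons(m(cons(cons(a, b), e), cons(cons(a, a), cons(a, b)), e), a), m(e, cons(cons(e, cons(a, e)), a), a))  →  cons(cons(e, a), m(e, cons(cons(e, cons(a, e)), a), a))   [R5 at 1.1]
3. cons(cons(e, a), m(e, cons(cons(e, cons(a, e)), a), a))  →  cons(cons(e, a), a)   [R6 at 2]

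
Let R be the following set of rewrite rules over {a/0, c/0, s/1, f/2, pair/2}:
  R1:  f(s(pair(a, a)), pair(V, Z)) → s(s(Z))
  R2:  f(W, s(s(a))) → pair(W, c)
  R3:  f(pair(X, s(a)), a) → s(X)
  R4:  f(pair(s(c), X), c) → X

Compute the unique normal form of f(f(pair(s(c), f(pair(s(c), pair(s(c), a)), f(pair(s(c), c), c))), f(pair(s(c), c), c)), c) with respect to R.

1. f(f(pair(s(c), f(pair(s(c), pair(s(c), a)), f(pair(s(c), c), c))), f(pair(s(c), c), c)), c)  →  f(f(pair(s(c), f(pair(s(c), pair(s(c), a)), c)), f(pair(s(c), c), c)), c)   [R4 at 1.1.2.2]
2. f(f(pair(s(c), f(pair(s(c), pair(s(c), a)), c)), f(pair(s(c), c), c)), c)  →  f(f(pair(s(c), pair(s(c), a)), f(pair(s(c), c), c)), c)   [R4 at 1.1.2]
3. f(f(pair(s(c), pair(s(c), a)), f(pair(s(c), c), c)), c)  →  f(f(pair(s(c), pair(s(c), a)), c), c)   [R4 at 1.2]
4. f(f(pair(s(c), pair(s(c), a)), c), c)  →  f(pair(s(c), a), c)   [R4 at 1]
5. f(pair(s(c), a), c)  →  a   [R4 at ε]

a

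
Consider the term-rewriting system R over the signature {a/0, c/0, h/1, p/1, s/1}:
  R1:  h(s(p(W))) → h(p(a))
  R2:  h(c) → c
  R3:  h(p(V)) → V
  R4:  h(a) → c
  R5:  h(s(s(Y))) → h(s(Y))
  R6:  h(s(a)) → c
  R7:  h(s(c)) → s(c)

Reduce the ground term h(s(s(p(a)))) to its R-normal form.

a

1. h(s(s(p(a))))  →  h(s(p(a)))   [R5 at ε]
2. h(s(p(a)))  →  h(p(a))   [R1 at ε]
3. h(p(a))  →  a   [R3 at ε]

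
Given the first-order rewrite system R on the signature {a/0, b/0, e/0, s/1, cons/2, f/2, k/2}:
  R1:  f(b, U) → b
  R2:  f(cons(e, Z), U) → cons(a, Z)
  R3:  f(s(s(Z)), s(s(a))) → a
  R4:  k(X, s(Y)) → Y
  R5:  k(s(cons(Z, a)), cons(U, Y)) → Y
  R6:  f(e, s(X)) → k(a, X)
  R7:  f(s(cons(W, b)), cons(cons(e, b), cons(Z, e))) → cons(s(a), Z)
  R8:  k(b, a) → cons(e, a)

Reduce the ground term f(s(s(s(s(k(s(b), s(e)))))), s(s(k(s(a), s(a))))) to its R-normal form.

a

1. f(s(s(s(s(k(s(b), s(e)))))), s(s(k(s(a), s(a)))))  →  f(s(s(s(s(e)))), s(s(k(s(a), s(a)))))   [R4 at 1.1.1.1.1]
2. f(s(s(s(s(e)))), s(s(k(s(a), s(a)))))  →  f(s(s(s(s(e)))), s(s(a)))   [R4 at 2.1.1]
3. f(s(s(s(s(e)))), s(s(a)))  →  a   [R3 at ε]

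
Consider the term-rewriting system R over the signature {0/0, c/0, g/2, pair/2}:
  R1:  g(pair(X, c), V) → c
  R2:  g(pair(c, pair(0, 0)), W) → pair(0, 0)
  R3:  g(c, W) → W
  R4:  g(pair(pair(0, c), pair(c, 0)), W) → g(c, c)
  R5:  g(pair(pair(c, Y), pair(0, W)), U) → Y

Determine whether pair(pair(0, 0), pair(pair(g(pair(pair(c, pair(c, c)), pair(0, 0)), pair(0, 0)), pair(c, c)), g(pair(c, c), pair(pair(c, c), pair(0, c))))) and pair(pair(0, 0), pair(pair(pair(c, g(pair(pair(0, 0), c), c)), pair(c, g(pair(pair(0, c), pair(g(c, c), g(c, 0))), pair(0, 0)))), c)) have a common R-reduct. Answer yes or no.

Reduce t₁ = pair(pair(0, 0), pair(pair(g(pair(pair(c, pair(c, c)), pair(0, 0)), pair(0, 0)), pair(c, c)), g(pair(c, c), pair(pair(c, c), pair(0, c))))):
1. pair(pair(0, 0), pair(pair(g(pair(pair(c, pair(c, c)), pair(0, 0)), pair(0, 0)), pair(c, c)), g(pair(c, c), pair(pair(c, c), pair(0, c)))))  →  pair(pair(0, 0), pair(pair(pair(c, c), pair(c, c)), g(pair(c, c), pair(pair(c, c), pair(0, c)))))   [R5 at 2.1.1]
2. pair(pair(0, 0), pair(pair(pair(c, c), pair(c, c)), g(pair(c, c), pair(pair(c, c), pair(0, c)))))  →  pair(pair(0, 0), pair(pair(pair(c, c), pair(c, c)), c))   [R1 at 2.2]

Reduce t₂ = pair(pair(0, 0), pair(pair(pair(c, g(pair(pair(0, 0), c), c)), pair(c, g(pair(pair(0, c), pair(g(c, c), g(c, 0))), pair(0, 0)))), c)):
1. pair(pair(0, 0), pair(pair(pair(c, g(pair(pair(0, 0), c), c)), pair(c, g(pair(pair(0, c), pair(g(c, c), g(c, 0))), pair(0, 0)))), c))  →  pair(pair(0, 0), pair(pair(pair(c, c), pair(c, g(pair(pair(0, c), pair(g(c, c), g(c, 0))), pair(0, 0)))), c))   [R1 at 2.1.1.2]
2. pair(pair(0, 0), pair(pair(pair(c, c), pair(c, g(pair(pair(0, c), pair(g(c, c), g(c, 0))), pair(0, 0)))), c))  →  pair(pair(0, 0), pair(pair(pair(c, c), pair(c, g(pair(pair(0, c), pair(c, g(c, 0))), pair(0, 0)))), c))   [R3 at 2.1.2.2.1.2.1]
3. pair(pair(0, 0), pair(pair(pair(c, c), pair(c, g(pair(pair(0, c), pair(c, g(c, 0))), pair(0, 0)))), c))  →  pair(pair(0, 0), pair(pair(pair(c, c), pair(c, g(pair(pair(0, c), pair(c, 0)), pair(0, 0)))), c))   [R3 at 2.1.2.2.1.2.2]
4. pair(pair(0, 0), pair(pair(pair(c, c), pair(c, g(pair(pair(0, c), pair(c, 0)), pair(0, 0)))), c))  →  pair(pair(0, 0), pair(pair(pair(c, c), pair(c, g(c, c))), c))   [R4 at 2.1.2.2]
5. pair(pair(0, 0), pair(pair(pair(c, c), pair(c, g(c, c))), c))  →  pair(pair(0, 0), pair(pair(pair(c, c), pair(c, c)), c))   [R3 at 2.1.2.2]

yes — NF(t₁) = pair(pair(0, 0), pair(pair(pair(c, c), pair(c, c)), c)), NF(t₂) = pair(pair(0, 0), pair(pair(pair(c, c), pair(c, c)), c))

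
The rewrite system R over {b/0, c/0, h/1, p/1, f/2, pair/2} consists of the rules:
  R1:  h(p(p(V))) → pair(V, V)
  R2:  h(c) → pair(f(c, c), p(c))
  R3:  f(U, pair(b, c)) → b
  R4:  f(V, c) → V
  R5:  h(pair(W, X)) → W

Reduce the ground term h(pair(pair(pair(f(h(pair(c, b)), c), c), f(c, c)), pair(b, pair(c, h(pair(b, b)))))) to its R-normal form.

pair(pair(c, c), c)

1. h(pair(pair(pair(f(h(pair(c, b)), c), c), f(c, c)), pair(b, pair(c, h(pair(b, b))))))  →  pair(pair(f(h(pair(c, b)), c), c), f(c, c))   [R5 at ε]
2. pair(pair(f(h(pair(c, b)), c), c), f(c, c))  →  pair(pair(h(pair(c, b)), c), f(c, c))   [R4 at 1.1]
3. pair(pair(h(pair(c, b)), c), f(c, c))  →  pair(pair(c, c), f(c, c))   [R5 at 1.1]
4. pair(pair(c, c), f(c, c))  →  pair(pair(c, c), c)   [R4 at 2]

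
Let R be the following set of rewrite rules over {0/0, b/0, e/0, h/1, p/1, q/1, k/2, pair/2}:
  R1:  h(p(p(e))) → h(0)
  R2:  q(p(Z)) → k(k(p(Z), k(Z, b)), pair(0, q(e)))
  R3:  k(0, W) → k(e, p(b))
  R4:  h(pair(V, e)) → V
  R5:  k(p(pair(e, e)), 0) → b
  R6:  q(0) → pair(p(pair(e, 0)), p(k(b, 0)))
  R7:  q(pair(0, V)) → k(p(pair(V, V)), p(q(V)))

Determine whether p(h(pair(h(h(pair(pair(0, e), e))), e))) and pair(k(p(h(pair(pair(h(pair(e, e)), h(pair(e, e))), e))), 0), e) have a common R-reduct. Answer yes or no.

Reduce t₁ = p(h(pair(h(h(pair(pair(0, e), e))), e))):
1. p(h(pair(h(h(pair(pair(0, e), e))), e)))  →  p(h(h(pair(pair(0, e), e))))   [R4 at 1]
2. p(h(h(pair(pair(0, e), e))))  →  p(h(pair(0, e)))   [R4 at 1.1]
3. p(h(pair(0, e)))  →  p(0)   [R4 at 1]

Reduce t₂ = pair(k(p(h(pair(pair(h(pair(e, e)), h(pair(e, e))), e))), 0), e):
1. pair(k(p(h(pair(pair(h(pair(e, e)), h(pair(e, e))), e))), 0), e)  →  pair(k(p(pair(h(pair(e, e)), h(pair(e, e)))), 0), e)   [R4 at 1.1.1]
2. pair(k(p(pair(h(pair(e, e)), h(pair(e, e)))), 0), e)  →  pair(k(p(pair(e, h(pair(e, e)))), 0), e)   [R4 at 1.1.1.1]
3. pair(k(p(pair(e, h(pair(e, e)))), 0), e)  →  pair(k(p(pair(e, e)), 0), e)   [R4 at 1.1.1.2]
4. pair(k(p(pair(e, e)), 0), e)  →  pair(b, e)   [R5 at 1]

no — NF(t₁) = p(0), NF(t₂) = pair(b, e)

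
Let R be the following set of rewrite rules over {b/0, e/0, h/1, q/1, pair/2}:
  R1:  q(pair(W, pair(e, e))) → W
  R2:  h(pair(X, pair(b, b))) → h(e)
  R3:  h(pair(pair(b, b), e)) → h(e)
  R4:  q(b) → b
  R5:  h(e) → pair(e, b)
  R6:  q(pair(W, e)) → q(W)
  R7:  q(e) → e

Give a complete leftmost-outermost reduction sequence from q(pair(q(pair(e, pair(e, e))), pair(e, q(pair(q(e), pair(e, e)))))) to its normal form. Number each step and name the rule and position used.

1. q(pair(q(pair(e, pair(e, e))), pair(e, q(pair(q(e), pair(e, e))))))  →  q(pair(e, pair(e, q(pair(q(e), pair(e, e))))))   [R1 at 1.1]
2. q(pair(e, pair(e, q(pair(q(e), pair(e, e))))))  →  q(pair(e, pair(e, q(e))))   [R1 at 1.2.2]
3. q(pair(e, pair(e, q(e))))  →  q(pair(e, pair(e, e)))   [R7 at 1.2.2]
4. q(pair(e, pair(e, e)))  →  e   [R1 at ε]

e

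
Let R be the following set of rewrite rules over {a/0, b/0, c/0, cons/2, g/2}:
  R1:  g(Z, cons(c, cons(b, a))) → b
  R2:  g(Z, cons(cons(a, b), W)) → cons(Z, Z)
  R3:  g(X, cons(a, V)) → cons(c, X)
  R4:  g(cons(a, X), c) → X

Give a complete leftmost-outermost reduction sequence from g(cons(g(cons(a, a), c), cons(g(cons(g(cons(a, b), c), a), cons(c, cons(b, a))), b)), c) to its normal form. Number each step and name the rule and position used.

1. g(cons(g(cons(a, a), c), cons(g(cons(g(cons(a, b), c), a), cons(c, cons(b, a))), b)), c)  →  g(cons(a, cons(g(cons(g(cons(a, b), c), a), cons(c, cons(b, a))), b)), c)   [R4 at 1.1]
2. g(cons(a, cons(g(cons(g(cons(a, b), c), a), cons(c, cons(b, a))), b)), c)  →  cons(g(cons(g(cons(a, b), c), a), cons(c, cons(b, a))), b)   [R4 at ε]
3. cons(g(cons(g(cons(a, b), c), a), cons(c, cons(b, a))), b)  →  cons(b, b)   [R1 at 1]

cons(b, b)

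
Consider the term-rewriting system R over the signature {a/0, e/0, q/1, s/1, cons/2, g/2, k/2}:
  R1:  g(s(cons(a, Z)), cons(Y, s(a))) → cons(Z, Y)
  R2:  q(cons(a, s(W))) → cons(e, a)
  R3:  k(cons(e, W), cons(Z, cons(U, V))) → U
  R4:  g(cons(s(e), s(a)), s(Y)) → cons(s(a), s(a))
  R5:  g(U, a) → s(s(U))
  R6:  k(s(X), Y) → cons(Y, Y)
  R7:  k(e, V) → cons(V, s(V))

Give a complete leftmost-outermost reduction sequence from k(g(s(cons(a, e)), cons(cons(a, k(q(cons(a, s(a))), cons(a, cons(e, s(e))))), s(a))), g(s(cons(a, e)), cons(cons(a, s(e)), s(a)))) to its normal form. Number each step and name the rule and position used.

1. k(g(s(cons(a, e)), cons(cons(a, k(q(cons(a, s(a))), cons(a, cons(e, s(e))))), s(a))), g(s(cons(a, e)), cons(cons(a, s(e)), s(a))))  →  k(cons(e, cons(a, k(q(cons(a, s(a))), cons(a, cons(e, s(e)))))), g(s(cons(a, e)), cons(cons(a, s(e)), s(a))))   [R1 at 1]
2. k(cons(e, cons(a, k(q(cons(a, s(a))), cons(a, cons(e, s(e)))))), g(s(cons(a, e)), cons(cons(a, s(e)), s(a))))  →  k(cons(e, cons(a, k(cons(e, a), cons(a, cons(e, s(e)))))), g(s(cons(a, e)), cons(cons(a, s(e)), s(a))))   [R2 at 1.2.2.1]
3. k(cons(e, cons(a, k(cons(e, a), cons(a, cons(e, s(e)))))), g(s(cons(a, e)), cons(cons(a, s(e)), s(a))))  →  k(cons(e, cons(a, e)), g(s(cons(a, e)), cons(cons(a, s(e)), s(a))))   [R3 at 1.2.2]
4. k(cons(e, cons(a, e)), g(s(cons(a, e)), cons(cons(a, s(e)), s(a))))  →  k(cons(e, cons(a, e)), cons(e, cons(a, s(e))))   [R1 at 2]
5. k(cons(e, cons(a, e)), cons(e, cons(a, s(e))))  →  a   [R3 at ε]

a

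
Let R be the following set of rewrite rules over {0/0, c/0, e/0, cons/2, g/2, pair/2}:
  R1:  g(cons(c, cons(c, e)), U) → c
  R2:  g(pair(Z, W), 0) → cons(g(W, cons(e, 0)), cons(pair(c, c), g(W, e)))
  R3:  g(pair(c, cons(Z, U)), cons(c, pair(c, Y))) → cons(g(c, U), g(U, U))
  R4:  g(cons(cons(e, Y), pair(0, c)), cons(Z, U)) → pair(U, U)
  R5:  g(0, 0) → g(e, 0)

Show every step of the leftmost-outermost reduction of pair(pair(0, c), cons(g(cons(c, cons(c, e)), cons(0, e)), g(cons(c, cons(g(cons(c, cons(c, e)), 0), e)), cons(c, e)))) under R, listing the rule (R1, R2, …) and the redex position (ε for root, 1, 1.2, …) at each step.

pair(pair(0, c), cons(c, c))

1. pair(pair(0, c), cons(g(cons(c, cons(c, e)), cons(0, e)), g(cons(c, cons(g(cons(c, cons(c, e)), 0), e)), cons(c, e))))  →  pair(pair(0, c), cons(c, g(cons(c, cons(g(cons(c, cons(c, e)), 0), e)), cons(c, e))))   [R1 at 2.1]
2. pair(pair(0, c), cons(c, g(cons(c, cons(g(cons(c, cons(c, e)), 0), e)), cons(c, e))))  →  pair(pair(0, c), cons(c, g(cons(c, cons(c, e)), cons(c, e))))   [R1 at 2.2.1.2.1]
3. pair(pair(0, c), cons(c, g(cons(c, cons(c, e)), cons(c, e))))  →  pair(pair(0, c), cons(c, c))   [R1 at 2.2]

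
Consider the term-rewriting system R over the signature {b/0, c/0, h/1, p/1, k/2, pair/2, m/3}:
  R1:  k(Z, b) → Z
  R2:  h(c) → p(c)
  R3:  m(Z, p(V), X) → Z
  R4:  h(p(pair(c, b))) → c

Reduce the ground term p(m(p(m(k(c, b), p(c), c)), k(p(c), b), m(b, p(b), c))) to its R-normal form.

p(p(c))

1. p(m(p(m(k(c, b), p(c), c)), k(p(c), b), m(b, p(b), c)))  →  p(m(p(k(c, b)), k(p(c), b), m(b, p(b), c)))   [R3 at 1.1.1]
2. p(m(p(k(c, b)), k(p(c), b), m(b, p(b), c)))  →  p(m(p(c), k(p(c), b), m(b, p(b), c)))   [R1 at 1.1.1]
3. p(m(p(c), k(p(c), b), m(b, p(b), c)))  →  p(m(p(c), p(c), m(b, p(b), c)))   [R1 at 1.2]
4. p(m(p(c), p(c), m(b, p(b), c)))  →  p(p(c))   [R3 at 1]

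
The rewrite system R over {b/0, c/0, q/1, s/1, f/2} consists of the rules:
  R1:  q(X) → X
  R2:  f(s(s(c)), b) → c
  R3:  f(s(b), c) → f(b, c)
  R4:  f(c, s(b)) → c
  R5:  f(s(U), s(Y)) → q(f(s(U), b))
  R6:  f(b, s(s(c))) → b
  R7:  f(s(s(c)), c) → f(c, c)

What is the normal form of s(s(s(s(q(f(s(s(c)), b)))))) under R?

1. s(s(s(s(q(f(s(s(c)), b))))))  →  s(s(s(s(f(s(s(c)), b)))))   [R1 at 1.1.1.1]
2. s(s(s(s(f(s(s(c)), b)))))  →  s(s(s(s(c))))   [R2 at 1.1.1.1]

s(s(s(s(c))))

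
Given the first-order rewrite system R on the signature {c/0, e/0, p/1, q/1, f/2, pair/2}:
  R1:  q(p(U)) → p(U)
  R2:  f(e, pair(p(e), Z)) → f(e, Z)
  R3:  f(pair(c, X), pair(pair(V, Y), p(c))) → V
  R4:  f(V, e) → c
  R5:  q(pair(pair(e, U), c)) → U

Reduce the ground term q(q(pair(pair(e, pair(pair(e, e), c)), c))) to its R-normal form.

e

1. q(q(pair(pair(e, pair(pair(e, e), c)), c)))  →  q(pair(pair(e, e), c))   [R5 at 1]
2. q(pair(pair(e, e), c))  →  e   [R5 at ε]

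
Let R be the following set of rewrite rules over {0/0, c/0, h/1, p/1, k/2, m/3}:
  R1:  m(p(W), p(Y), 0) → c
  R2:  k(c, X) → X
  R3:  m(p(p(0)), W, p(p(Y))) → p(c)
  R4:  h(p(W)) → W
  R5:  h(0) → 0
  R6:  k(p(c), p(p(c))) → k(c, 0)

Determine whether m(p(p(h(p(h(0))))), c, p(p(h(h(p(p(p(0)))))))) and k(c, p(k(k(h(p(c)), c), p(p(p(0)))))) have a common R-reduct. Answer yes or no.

no — NF(t₁) = p(c), NF(t₂) = p(p(p(p(0))))

Reduce t₁ = m(p(p(h(p(h(0))))), c, p(p(h(h(p(p(p(0)))))))):
1. m(p(p(h(p(h(0))))), c, p(p(h(h(p(p(p(0))))))))  →  m(p(p(h(0))), c, p(p(h(h(p(p(p(0))))))))   [R4 at 1.1.1]
2. m(p(p(h(0))), c, p(p(h(h(p(p(p(0))))))))  →  m(p(p(0)), c, p(p(h(h(p(p(p(0))))))))   [R5 at 1.1.1]
3. m(p(p(0)), c, p(p(h(h(p(p(p(0))))))))  →  p(c)   [R3 at ε]

Reduce t₂ = k(c, p(k(k(h(p(c)), c), p(p(p(0)))))):
1. k(c, p(k(k(h(p(c)), c), p(p(p(0))))))  →  p(k(k(h(p(c)), c), p(p(p(0)))))   [R2 at ε]
2. p(k(k(h(p(c)), c), p(p(p(0)))))  →  p(k(k(c, c), p(p(p(0)))))   [R4 at 1.1.1]
3. p(k(k(c, c), p(p(p(0)))))  →  p(k(c, p(p(p(0)))))   [R2 at 1.1]
4. p(k(c, p(p(p(0)))))  →  p(p(p(p(0))))   [R2 at 1]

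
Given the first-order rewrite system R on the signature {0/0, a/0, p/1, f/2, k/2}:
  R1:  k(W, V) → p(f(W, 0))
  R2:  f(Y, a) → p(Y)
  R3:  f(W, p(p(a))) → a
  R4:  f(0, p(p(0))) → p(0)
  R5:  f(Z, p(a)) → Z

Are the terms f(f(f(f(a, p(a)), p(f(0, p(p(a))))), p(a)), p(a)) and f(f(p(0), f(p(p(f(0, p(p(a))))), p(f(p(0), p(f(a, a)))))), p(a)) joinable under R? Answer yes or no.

yes — NF(t₁) = a, NF(t₂) = a

Reduce t₁ = f(f(f(f(a, p(a)), p(f(0, p(p(a))))), p(a)), p(a)):
1. f(f(f(f(a, p(a)), p(f(0, p(p(a))))), p(a)), p(a))  →  f(f(f(a, p(a)), p(f(0, p(p(a))))), p(a))   [R5 at ε]
2. f(f(f(a, p(a)), p(f(0, p(p(a))))), p(a))  →  f(f(a, p(a)), p(f(0, p(p(a)))))   [R5 at ε]
3. f(f(a, p(a)), p(f(0, p(p(a)))))  →  f(a, p(f(0, p(p(a)))))   [R5 at 1]
4. f(a, p(f(0, p(p(a)))))  →  f(a, p(a))   [R3 at 2.1]
5. f(a, p(a))  →  a   [R5 at ε]

Reduce t₂ = f(f(p(0), f(p(p(f(0, p(p(a))))), p(f(p(0), p(f(a, a)))))), p(a)):
1. f(f(p(0), f(p(p(f(0, p(p(a))))), p(f(p(0), p(f(a, a)))))), p(a))  →  f(p(0), f(p(p(f(0, p(p(a))))), p(f(p(0), p(f(a, a))))))   [R5 at ε]
2. f(p(0), f(p(p(f(0, p(p(a))))), p(f(p(0), p(f(a, a))))))  →  f(p(0), f(p(p(a)), p(f(p(0), p(f(a, a))))))   [R3 at 2.1.1.1]
3. f(p(0), f(p(p(a)), p(f(p(0), p(f(a, a))))))  →  f(p(0), f(p(p(a)), p(f(p(0), p(p(a))))))   [R2 at 2.2.1.2.1]
4. f(p(0), f(p(p(a)), p(f(p(0), p(p(a))))))  →  f(p(0), f(p(p(a)), p(a)))   [R3 at 2.2.1]
5. f(p(0), f(p(p(a)), p(a)))  →  f(p(0), p(p(a)))   [R5 at 2]
6. f(p(0), p(p(a)))  →  a   [R3 at ε]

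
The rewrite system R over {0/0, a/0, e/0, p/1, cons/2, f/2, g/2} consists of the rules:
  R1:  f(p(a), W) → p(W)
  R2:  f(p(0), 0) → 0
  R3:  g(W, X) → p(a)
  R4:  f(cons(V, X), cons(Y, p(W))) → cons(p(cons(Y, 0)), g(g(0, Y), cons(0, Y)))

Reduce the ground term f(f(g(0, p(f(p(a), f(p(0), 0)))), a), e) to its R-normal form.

p(e)

1. f(f(g(0, p(f(p(a), f(p(0), 0)))), a), e)  →  f(f(p(a), a), e)   [R3 at 1.1]
2. f(f(p(a), a), e)  →  f(p(a), e)   [R1 at 1]
3. f(p(a), e)  →  p(e)   [R1 at ε]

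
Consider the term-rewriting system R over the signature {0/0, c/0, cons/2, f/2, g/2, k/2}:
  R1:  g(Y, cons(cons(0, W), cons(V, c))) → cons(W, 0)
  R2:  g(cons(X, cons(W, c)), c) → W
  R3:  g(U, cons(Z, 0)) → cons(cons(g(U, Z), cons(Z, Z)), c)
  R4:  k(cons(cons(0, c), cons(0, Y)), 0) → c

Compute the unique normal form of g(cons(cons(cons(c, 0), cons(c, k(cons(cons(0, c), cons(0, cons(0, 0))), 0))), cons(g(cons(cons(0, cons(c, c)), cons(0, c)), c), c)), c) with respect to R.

0

1. g(cons(cons(cons(c, 0), cons(c, k(cons(cons(0, c), cons(0, cons(0, 0))), 0))), cons(g(cons(cons(0, cons(c, c)), cons(0, c)), c), c)), c)  →  g(cons(cons(0, cons(c, c)), cons(0, c)), c)   [R2 at ε]
2. g(cons(cons(0, cons(c, c)), cons(0, c)), c)  →  0   [R2 at ε]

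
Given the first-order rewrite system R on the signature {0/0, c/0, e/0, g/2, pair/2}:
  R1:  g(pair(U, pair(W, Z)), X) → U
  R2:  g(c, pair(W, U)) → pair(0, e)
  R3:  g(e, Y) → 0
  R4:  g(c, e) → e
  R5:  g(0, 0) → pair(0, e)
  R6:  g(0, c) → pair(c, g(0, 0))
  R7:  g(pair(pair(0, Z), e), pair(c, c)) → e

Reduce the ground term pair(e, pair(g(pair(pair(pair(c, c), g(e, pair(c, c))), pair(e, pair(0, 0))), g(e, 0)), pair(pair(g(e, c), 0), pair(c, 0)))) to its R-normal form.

1. pair(e, pair(g(pair(pair(pair(c, c), g(e, pair(c, c))), pair(e, pair(0, 0))), g(e, 0)), pair(pair(g(e, c), 0), pair(c, 0))))  →  pair(e, pair(pair(pair(c, c), g(e, pair(c, c))), pair(pair(g(e, c), 0), pair(c, 0))))   [R1 at 2.1]
2. pair(e, pair(pair(pair(c, c), g(e, pair(c, c))), pair(pair(g(e, c), 0), pair(c, 0))))  →  pair(e, pair(pair(pair(c, c), 0), pair(pair(g(e, c), 0), pair(c, 0))))   [R3 at 2.1.2]
3. pair(e, pair(pair(pair(c, c), 0), pair(pair(g(e, c), 0), pair(c, 0))))  →  pair(e, pair(pair(pair(c, c), 0), pair(pair(0, 0), pair(c, 0))))   [R3 at 2.2.1.1]

pair(e, pair(pair(pair(c, c), 0), pair(pair(0, 0), pair(c, 0))))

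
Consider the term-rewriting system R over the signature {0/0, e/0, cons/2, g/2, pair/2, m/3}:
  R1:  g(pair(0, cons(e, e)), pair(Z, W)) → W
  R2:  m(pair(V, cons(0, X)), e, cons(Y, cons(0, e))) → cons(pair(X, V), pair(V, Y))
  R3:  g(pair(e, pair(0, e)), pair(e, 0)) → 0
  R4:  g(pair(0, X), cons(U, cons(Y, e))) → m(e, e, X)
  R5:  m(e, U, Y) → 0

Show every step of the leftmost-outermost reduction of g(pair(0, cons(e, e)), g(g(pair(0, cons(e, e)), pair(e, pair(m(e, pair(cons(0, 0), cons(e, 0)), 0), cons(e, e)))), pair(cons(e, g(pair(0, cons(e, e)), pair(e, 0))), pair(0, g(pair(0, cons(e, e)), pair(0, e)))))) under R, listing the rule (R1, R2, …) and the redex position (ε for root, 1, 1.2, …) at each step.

1. g(pair(0, cons(e, e)), g(g(pair(0, cons(e, e)), pair(e, pair(m(e, pair(cons(0, 0), cons(e, 0)), 0), cons(e, e)))), pair(cons(e, g(pair(0, cons(e, e)), pair(e, 0))), pair(0, g(pair(0, cons(e, e)), pair(0, e))))))  →  g(pair(0, cons(e, e)), g(pair(m(e, pair(cons(0, 0), cons(e, 0)), 0), cons(e, e)), pair(cons(e, g(pair(0, cons(e, e)), pair(e, 0))), pair(0, g(pair(0, cons(e, e)), pair(0, e))))))   [R1 at 2.1]
2. g(pair(0, cons(e, e)), g(pair(m(e, pair(cons(0, 0), cons(e, 0)), 0), cons(e, e)), pair(cons(e, g(pair(0, cons(e, e)), pair(e, 0))), pair(0, g(pair(0, cons(e, e)), pair(0, e))))))  →  g(pair(0, cons(e, e)), g(pair(0, cons(e, e)), pair(cons(e, g(pair(0, cons(e, e)), pair(e, 0))), pair(0, g(pair(0, cons(e, e)), pair(0, e))))))   [R5 at 2.1.1]
3. g(pair(0, cons(e, e)), g(pair(0, cons(e, e)), pair(cons(e, g(pair(0, cons(e, e)), pair(e, 0))), pair(0, g(pair(0, cons(e, e)), pair(0, e))))))  →  g(pair(0, cons(e, e)), pair(0, g(pair(0, cons(e, e)), pair(0, e))))   [R1 at 2]
4. g(pair(0, cons(e, e)), pair(0, g(pair(0, cons(e, e)), pair(0, e))))  →  g(pair(0, cons(e, e)), pair(0, e))   [R1 at ε]
5. g(pair(0, cons(e, e)), pair(0, e))  →  e   [R1 at ε]

e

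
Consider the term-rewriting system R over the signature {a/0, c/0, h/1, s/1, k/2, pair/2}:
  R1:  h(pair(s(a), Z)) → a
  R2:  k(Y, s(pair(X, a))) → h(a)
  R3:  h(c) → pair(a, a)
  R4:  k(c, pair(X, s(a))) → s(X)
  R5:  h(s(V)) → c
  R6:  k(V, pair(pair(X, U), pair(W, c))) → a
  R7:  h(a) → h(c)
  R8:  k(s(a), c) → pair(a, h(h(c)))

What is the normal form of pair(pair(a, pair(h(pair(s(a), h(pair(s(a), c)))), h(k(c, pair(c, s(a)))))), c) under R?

pair(pair(a, pair(a, c)), c)

1. pair(pair(a, pair(h(pair(s(a), h(pair(s(a), c)))), h(k(c, pair(c, s(a)))))), c)  →  pair(pair(a, pair(a, h(k(c, pair(c, s(a)))))), c)   [R1 at 1.2.1]
2. pair(pair(a, pair(a, h(k(c, pair(c, s(a)))))), c)  →  pair(pair(a, pair(a, h(s(c)))), c)   [R4 at 1.2.2.1]
3. pair(pair(a, pair(a, h(s(c)))), c)  →  pair(pair(a, pair(a, c)), c)   [R5 at 1.2.2]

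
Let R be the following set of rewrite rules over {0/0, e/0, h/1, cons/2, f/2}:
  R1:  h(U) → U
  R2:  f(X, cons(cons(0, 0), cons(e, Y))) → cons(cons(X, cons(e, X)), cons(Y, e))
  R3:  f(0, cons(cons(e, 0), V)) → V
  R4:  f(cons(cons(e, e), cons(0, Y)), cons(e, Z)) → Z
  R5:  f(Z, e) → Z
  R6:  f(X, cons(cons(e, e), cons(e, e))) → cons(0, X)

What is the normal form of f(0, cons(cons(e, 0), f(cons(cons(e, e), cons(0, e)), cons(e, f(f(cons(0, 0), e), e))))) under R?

cons(0, 0)

1. f(0, cons(cons(e, 0), f(cons(cons(e, e), cons(0, e)), cons(e, f(f(cons(0, 0), e), e)))))  →  f(cons(cons(e, e), cons(0, e)), cons(e, f(f(cons(0, 0), e), e)))   [R3 at ε]
2. f(cons(cons(e, e), cons(0, e)), cons(e, f(f(cons(0, 0), e), e)))  →  f(f(cons(0, 0), e), e)   [R4 at ε]
3. f(f(cons(0, 0), e), e)  →  f(cons(0, 0), e)   [R5 at ε]
4. f(cons(0, 0), e)  →  cons(0, 0)   [R5 at ε]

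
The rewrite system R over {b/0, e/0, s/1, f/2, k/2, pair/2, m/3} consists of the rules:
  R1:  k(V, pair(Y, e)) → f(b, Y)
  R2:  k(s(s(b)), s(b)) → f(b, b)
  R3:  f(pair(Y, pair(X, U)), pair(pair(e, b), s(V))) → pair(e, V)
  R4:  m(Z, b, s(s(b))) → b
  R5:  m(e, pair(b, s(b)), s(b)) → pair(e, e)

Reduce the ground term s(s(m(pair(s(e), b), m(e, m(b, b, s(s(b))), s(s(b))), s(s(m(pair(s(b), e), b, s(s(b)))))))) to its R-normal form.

1. s(s(m(pair(s(e), b), m(e, m(b, b, s(s(b))), s(s(b))), s(s(m(pair(s(b), e), b, s(s(b))))))))  →  s(s(m(pair(s(e), b), m(e, b, s(s(b))), s(s(m(pair(s(b), e), b, s(s(b))))))))   [R4 at 1.1.2.2]
2. s(s(m(pair(s(e), b), m(e, b, s(s(b))), s(s(m(pair(s(b), e), b, s(s(b))))))))  →  s(s(m(pair(s(e), b), b, s(s(m(pair(s(b), e), b, s(s(b))))))))   [R4 at 1.1.2]
3. s(s(m(pair(s(e), b), b, s(s(m(pair(s(b), e), b, s(s(b))))))))  →  s(s(m(pair(s(e), b), b, s(s(b)))))   [R4 at 1.1.3.1.1]
4. s(s(m(pair(s(e), b), b, s(s(b)))))  →  s(s(b))   [R4 at 1.1]

s(s(b))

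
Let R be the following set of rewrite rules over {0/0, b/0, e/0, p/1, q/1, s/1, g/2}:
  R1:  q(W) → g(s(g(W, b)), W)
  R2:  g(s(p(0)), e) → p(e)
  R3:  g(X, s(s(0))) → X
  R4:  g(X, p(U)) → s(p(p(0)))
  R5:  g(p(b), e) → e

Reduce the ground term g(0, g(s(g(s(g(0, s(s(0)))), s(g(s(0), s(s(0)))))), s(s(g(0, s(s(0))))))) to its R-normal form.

0

1. g(0, g(s(g(s(g(0, s(s(0)))), s(g(s(0), s(s(0)))))), s(s(g(0, s(s(0)))))))  →  g(0, g(s(g(s(0), s(g(s(0), s(s(0)))))), s(s(g(0, s(s(0)))))))   [R3 at 2.1.1.1.1]
2. g(0, g(s(g(s(0), s(g(s(0), s(s(0)))))), s(s(g(0, s(s(0)))))))  →  g(0, g(s(g(s(0), s(s(0)))), s(s(g(0, s(s(0)))))))   [R3 at 2.1.1.2.1]
3. g(0, g(s(g(s(0), s(s(0)))), s(s(g(0, s(s(0)))))))  →  g(0, g(s(s(0)), s(s(g(0, s(s(0)))))))   [R3 at 2.1.1]
4. g(0, g(s(s(0)), s(s(g(0, s(s(0)))))))  →  g(0, g(s(s(0)), s(s(0))))   [R3 at 2.2.1.1]
5. g(0, g(s(s(0)), s(s(0))))  →  g(0, s(s(0)))   [R3 at 2]
6. g(0, s(s(0)))  →  0   [R3 at ε]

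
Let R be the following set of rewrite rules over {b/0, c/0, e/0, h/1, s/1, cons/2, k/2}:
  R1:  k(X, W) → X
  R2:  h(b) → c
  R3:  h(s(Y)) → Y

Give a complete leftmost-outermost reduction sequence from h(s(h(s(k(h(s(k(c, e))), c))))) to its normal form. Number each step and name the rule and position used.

c

1. h(s(h(s(k(h(s(k(c, e))), c)))))  →  h(s(k(h(s(k(c, e))), c)))   [R3 at ε]
2. h(s(k(h(s(k(c, e))), c)))  →  k(h(s(k(c, e))), c)   [R3 at ε]
3. k(h(s(k(c, e))), c)  →  h(s(k(c, e)))   [R1 at ε]
4. h(s(k(c, e)))  →  k(c, e)   [R3 at ε]
5. k(c, e)  →  c   [R1 at ε]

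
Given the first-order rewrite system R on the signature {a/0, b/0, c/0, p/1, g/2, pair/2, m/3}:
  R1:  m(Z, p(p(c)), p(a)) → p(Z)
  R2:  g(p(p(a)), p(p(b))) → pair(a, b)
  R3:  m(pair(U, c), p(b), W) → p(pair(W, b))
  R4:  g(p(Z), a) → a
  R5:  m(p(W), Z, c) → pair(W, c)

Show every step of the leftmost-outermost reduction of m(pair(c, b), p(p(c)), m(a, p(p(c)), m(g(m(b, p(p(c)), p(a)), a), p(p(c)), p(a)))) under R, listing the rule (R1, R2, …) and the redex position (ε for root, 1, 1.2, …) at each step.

p(pair(c, b))

1. m(pair(c, b), p(p(c)), m(a, p(p(c)), m(g(m(b, p(p(c)), p(a)), a), p(p(c)), p(a))))  →  m(pair(c, b), p(p(c)), m(a, p(p(c)), p(g(m(b, p(p(c)), p(a)), a))))   [R1 at 3.3]
2. m(pair(c, b), p(p(c)), m(a, p(p(c)), p(g(m(b, p(p(c)), p(a)), a))))  →  m(pair(c, b), p(p(c)), m(a, p(p(c)), p(g(p(b), a))))   [R1 at 3.3.1.1]
3. m(pair(c, b), p(p(c)), m(a, p(p(c)), p(g(p(b), a))))  →  m(pair(c, b), p(p(c)), m(a, p(p(c)), p(a)))   [R4 at 3.3.1]
4. m(pair(c, b), p(p(c)), m(a, p(p(c)), p(a)))  →  m(pair(c, b), p(p(c)), p(a))   [R1 at 3]
5. m(pair(c, b), p(p(c)), p(a))  →  p(pair(c, b))   [R1 at ε]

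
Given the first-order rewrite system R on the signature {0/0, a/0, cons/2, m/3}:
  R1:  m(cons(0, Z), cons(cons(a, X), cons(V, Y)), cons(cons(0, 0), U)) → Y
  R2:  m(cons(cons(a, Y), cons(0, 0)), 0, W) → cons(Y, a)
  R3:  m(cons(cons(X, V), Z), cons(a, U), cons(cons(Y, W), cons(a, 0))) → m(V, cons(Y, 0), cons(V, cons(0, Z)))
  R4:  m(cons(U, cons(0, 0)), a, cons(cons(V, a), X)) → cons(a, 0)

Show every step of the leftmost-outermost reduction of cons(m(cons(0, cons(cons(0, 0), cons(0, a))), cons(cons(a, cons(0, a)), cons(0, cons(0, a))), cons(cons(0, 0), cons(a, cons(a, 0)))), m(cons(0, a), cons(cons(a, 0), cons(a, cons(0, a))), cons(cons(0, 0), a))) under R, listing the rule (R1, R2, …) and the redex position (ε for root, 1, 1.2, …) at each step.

cons(cons(0, a), cons(0, a))

1. cons(m(cons(0, cons(cons(0, 0), cons(0, a))), cons(cons(a, cons(0, a)), cons(0, cons(0, a))), cons(cons(0, 0), cons(a, cons(a, 0)))), m(cons(0, a), cons(cons(a, 0), cons(a, cons(0, a))), cons(cons(0, 0), a)))  →  cons(cons(0, a), m(cons(0, a), cons(cons(a, 0), cons(a, cons(0, a))), cons(cons(0, 0), a)))   [R1 at 1]
2. cons(cons(0, a), m(cons(0, a), cons(cons(a, 0), cons(a, cons(0, a))), cons(cons(0, 0), a)))  →  cons(cons(0, a), cons(0, a))   [R1 at 2]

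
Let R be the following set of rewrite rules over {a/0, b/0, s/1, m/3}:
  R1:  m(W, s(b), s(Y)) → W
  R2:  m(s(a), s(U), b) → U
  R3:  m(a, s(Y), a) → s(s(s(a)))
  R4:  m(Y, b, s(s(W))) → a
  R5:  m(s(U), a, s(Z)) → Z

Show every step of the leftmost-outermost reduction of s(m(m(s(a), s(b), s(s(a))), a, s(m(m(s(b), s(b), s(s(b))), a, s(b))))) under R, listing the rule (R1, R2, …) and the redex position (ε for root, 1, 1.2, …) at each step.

1. s(m(m(s(a), s(b), s(s(a))), a, s(m(m(s(b), s(b), s(s(b))), a, s(b)))))  →  s(m(s(a), a, s(m(m(s(b), s(b), s(s(b))), a, s(b)))))   [R1 at 1.1]
2. s(m(s(a), a, s(m(m(s(b), s(b), s(s(b))), a, s(b)))))  →  s(m(m(s(b), s(b), s(s(b))), a, s(b)))   [R5 at 1]
3. s(m(m(s(b), s(b), s(s(b))), a, s(b)))  →  s(m(s(b), a, s(b)))   [R1 at 1.1]
4. s(m(s(b), a, s(b)))  →  s(b)   [R5 at 1]

s(b)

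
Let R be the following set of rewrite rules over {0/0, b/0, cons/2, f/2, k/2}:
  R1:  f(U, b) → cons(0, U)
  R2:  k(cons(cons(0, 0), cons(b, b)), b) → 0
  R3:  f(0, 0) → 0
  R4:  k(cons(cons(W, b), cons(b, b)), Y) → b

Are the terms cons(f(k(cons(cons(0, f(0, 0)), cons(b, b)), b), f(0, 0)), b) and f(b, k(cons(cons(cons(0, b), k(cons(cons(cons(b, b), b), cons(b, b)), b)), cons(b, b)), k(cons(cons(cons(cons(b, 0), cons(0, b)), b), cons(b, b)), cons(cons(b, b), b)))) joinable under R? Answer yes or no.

yes — NF(t₁) = cons(0, b), NF(t₂) = cons(0, b)

Reduce t₁ = cons(f(k(cons(cons(0, f(0, 0)), cons(b, b)), b), f(0, 0)), b):
1. cons(f(k(cons(cons(0, f(0, 0)), cons(b, b)), b), f(0, 0)), b)  →  cons(f(k(cons(cons(0, 0), cons(b, b)), b), f(0, 0)), b)   [R3 at 1.1.1.1.2]
2. cons(f(k(cons(cons(0, 0), cons(b, b)), b), f(0, 0)), b)  →  cons(f(0, f(0, 0)), b)   [R2 at 1.1]
3. cons(f(0, f(0, 0)), b)  →  cons(f(0, 0), b)   [R3 at 1.2]
4. cons(f(0, 0), b)  →  cons(0, b)   [R3 at 1]

Reduce t₂ = f(b, k(cons(cons(cons(0, b), k(cons(cons(cons(b, b), b), cons(b, b)), b)), cons(b, b)), k(cons(cons(cons(cons(b, 0), cons(0, b)), b), cons(b, b)), cons(cons(b, b), b)))):
1. f(b, k(cons(cons(cons(0, b), k(cons(cons(cons(b, b), b), cons(b, b)), b)), cons(b, b)), k(cons(cons(cons(cons(b, 0), cons(0, b)), b), cons(b, b)), cons(cons(b, b), b))))  →  f(b, k(cons(cons(cons(0, b), b), cons(b, b)), k(cons(cons(cons(cons(b, 0), cons(0, b)), b), cons(b, b)), cons(cons(b, b), b))))   [R4 at 2.1.1.2]
2. f(b, k(cons(cons(cons(0, b), b), cons(b, b)), k(cons(cons(cons(cons(b, 0), cons(0, b)), b), cons(b, b)), cons(cons(b, b), b))))  →  f(b, b)   [R4 at 2]
3. f(b, b)  →  cons(0, b)   [R1 at ε]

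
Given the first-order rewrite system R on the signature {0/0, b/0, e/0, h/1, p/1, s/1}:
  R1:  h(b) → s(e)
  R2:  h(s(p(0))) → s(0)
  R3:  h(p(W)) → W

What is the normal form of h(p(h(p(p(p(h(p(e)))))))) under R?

1. h(p(h(p(p(p(h(p(e))))))))  →  h(p(p(p(h(p(e))))))   [R3 at ε]
2. h(p(p(p(h(p(e))))))  →  p(p(h(p(e))))   [R3 at ε]
3. p(p(h(p(e))))  →  p(p(e))   [R3 at 1.1]

p(p(e))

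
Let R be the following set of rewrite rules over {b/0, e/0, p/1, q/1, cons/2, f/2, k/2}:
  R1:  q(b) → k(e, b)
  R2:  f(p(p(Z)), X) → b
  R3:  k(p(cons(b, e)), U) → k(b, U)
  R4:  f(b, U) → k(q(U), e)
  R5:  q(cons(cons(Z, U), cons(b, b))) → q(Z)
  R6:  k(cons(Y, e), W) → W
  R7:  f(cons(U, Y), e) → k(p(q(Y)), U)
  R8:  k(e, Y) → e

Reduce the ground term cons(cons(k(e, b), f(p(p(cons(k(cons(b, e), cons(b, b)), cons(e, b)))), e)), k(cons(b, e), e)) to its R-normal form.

1. cons(cons(k(e, b), f(p(p(cons(k(cons(b, e), cons(b, b)), cons(e, b)))), e)), k(cons(b, e), e))  →  cons(cons(e, f(p(p(cons(k(cons(b, e), cons(b, b)), cons(e, b)))), e)), k(cons(b, e), e))   [R8 at 1.1]
2. cons(cons(e, f(p(p(cons(k(cons(b, e), cons(b, b)), cons(e, b)))), e)), k(cons(b, e), e))  →  cons(cons(e, b), k(cons(b, e), e))   [R2 at 1.2]
3. cons(cons(e, b), k(cons(b, e), e))  →  cons(cons(e, b), e)   [R6 at 2]

cons(cons(e, b), e)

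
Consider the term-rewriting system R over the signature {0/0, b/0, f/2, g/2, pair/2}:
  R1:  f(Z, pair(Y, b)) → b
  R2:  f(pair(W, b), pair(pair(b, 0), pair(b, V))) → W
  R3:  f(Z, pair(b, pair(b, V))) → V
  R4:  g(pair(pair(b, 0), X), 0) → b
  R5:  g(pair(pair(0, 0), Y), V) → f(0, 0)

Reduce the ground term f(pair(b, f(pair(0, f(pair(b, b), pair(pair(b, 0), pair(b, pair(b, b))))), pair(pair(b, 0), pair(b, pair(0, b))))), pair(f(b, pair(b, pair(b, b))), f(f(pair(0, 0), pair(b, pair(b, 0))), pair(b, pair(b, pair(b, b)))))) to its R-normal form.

1. f(pair(b, f(pair(0, f(pair(b, b), pair(pair(b, 0), pair(b, pair(b, b))))), pair(pair(b, 0), pair(b, pair(0, b))))), pair(f(b, pair(b, pair(b, b))), f(f(pair(0, 0), pair(b, pair(b, 0))), pair(b, pair(b, pair(b, b))))))  →  f(pair(b, f(pair(0, b), pair(pair(b, 0), pair(b, pair(0, b))))), pair(f(b, pair(b, pair(b, b))), f(f(pair(0, 0), pair(b, pair(b, 0))), pair(b, pair(b, pair(b, b))))))   [R2 at 1.2.1.2]
2. f(pair(b, f(pair(0, b), pair(pair(b, 0), pair(b, pair(0, b))))), pair(f(b, pair(b, pair(b, b))), f(f(pair(0, 0), pair(b, pair(b, 0))), pair(b, pair(b, pair(b, b))))))  →  f(pair(b, 0), pair(f(b, pair(b, pair(b, b))), f(f(pair(0, 0), pair(b, pair(b, 0))), pair(b, pair(b, pair(b, b))))))   [R2 at 1.2]
3. f(pair(b, 0), pair(f(b, pair(b, pair(b, b))), f(f(pair(0, 0), pair(b, pair(b, 0))), pair(b, pair(b, pair(b, b))))))  →  f(pair(b, 0), pair(b, f(f(pair(0, 0), pair(b, pair(b, 0))), pair(b, pair(b, pair(b, b))))))   [R3 at 2.1]
4. f(pair(b, 0), pair(b, f(f(pair(0, 0), pair(b, pair(b, 0))), pair(b, pair(b, pair(b, b))))))  →  f(pair(b, 0), pair(b, pair(b, b)))   [R3 at 2.2]
5. f(pair(b, 0), pair(b, pair(b, b)))  →  b   [R3 at ε]

b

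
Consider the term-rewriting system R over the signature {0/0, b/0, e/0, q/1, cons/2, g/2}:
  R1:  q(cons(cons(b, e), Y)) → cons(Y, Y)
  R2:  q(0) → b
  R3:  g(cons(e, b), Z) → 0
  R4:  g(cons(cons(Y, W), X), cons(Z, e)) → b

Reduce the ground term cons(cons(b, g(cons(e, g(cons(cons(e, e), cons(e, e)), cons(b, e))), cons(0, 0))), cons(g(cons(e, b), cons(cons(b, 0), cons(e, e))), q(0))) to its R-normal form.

1. cons(cons(b, g(cons(e, g(cons(cons(e, e), cons(e, e)), cons(b, e))), cons(0, 0))), cons(g(cons(e, b), cons(cons(b, 0), cons(e, e))), q(0)))  →  cons(cons(b, g(cons(e, b), cons(0, 0))), cons(g(cons(e, b), cons(cons(b, 0), cons(e, e))), q(0)))   [R4 at 1.2.1.2]
2. cons(cons(b, g(cons(e, b), cons(0, 0))), cons(g(cons(e, b), cons(cons(b, 0), cons(e, e))), q(0)))  →  cons(cons(b, 0), cons(g(cons(e, b), cons(cons(b, 0), cons(e, e))), q(0)))   [R3 at 1.2]
3. cons(cons(b, 0), cons(g(cons(e, b), cons(cons(b, 0), cons(e, e))), q(0)))  →  cons(cons(b, 0), cons(0, q(0)))   [R3 at 2.1]
4. cons(cons(b, 0), cons(0, q(0)))  →  cons(cons(b, 0), cons(0, b))   [R2 at 2.2]

cons(cons(b, 0), cons(0, b))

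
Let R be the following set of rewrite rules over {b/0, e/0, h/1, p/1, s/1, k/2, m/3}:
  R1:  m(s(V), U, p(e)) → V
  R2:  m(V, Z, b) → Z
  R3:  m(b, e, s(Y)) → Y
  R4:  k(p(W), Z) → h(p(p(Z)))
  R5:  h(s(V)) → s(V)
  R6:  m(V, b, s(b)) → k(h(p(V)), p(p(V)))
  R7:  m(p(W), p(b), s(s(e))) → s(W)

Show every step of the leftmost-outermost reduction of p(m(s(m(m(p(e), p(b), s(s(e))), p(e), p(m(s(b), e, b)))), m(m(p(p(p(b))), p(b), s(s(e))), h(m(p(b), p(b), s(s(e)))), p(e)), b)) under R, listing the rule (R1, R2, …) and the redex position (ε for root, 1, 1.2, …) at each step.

p(p(p(b)))

1. p(m(s(m(m(p(e), p(b), s(s(e))), p(e), p(m(s(b), e, b)))), m(m(p(p(p(b))), p(b), s(s(e))), h(m(p(b), p(b), s(s(e)))), p(e)), b))  →  p(m(m(p(p(p(b))), p(b), s(s(e))), h(m(p(b), p(b), s(s(e)))), p(e)))   [R2 at 1]
2. p(m(m(p(p(p(b))), p(b), s(s(e))), h(m(p(b), p(b), s(s(e)))), p(e)))  →  p(m(s(p(p(b))), h(m(p(b), p(b), s(s(e)))), p(e)))   [R7 at 1.1]
3. p(m(s(p(p(b))), h(m(p(b), p(b), s(s(e)))), p(e)))  →  p(p(p(b)))   [R1 at 1]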